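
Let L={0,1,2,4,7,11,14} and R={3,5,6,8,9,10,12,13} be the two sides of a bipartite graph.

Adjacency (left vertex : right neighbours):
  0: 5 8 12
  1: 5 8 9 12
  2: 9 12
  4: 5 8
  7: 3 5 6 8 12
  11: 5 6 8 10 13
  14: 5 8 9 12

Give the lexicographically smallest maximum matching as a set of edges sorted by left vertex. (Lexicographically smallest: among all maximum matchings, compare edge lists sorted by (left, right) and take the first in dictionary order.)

|M| = 6 (so the lex-smallest maximum matching has 6 edges)
process left vertices in ascending order; for each, take the smallest-labelled available neighbour that still permits 6 edges overall, or leave it unmatched if none does
lex-smallest matching: {0-5, 1-8, 2-9, 7-3, 11-6, 14-12}

Lex-smallest maximum matching: {(0,5), (1,8), (2,9), (7,3), (11,6), (14,12)}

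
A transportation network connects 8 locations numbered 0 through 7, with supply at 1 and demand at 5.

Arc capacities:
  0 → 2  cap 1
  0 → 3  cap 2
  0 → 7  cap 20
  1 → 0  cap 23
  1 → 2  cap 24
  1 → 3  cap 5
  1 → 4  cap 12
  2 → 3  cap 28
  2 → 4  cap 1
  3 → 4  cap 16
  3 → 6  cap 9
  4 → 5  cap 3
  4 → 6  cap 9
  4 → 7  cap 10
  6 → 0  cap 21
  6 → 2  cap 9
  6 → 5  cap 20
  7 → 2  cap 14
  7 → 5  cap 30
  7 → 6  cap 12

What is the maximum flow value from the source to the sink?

augment #1: 1→4→5 bottleneck 3, total now 3
augment #2: 1→0→7→5 bottleneck 20, total now 23
augment #3: 1→3→6→5 bottleneck 5, total now 28
augment #4: 1→4→6→5 bottleneck 9, total now 37
augment #5: 1→0→3→6→5 bottleneck 2, total now 39
augment #6: 1→2→3→6→5 bottleneck 2, total now 41
augment #7: 1→2→4→7→5 bottleneck 1, total now 42
augment #8: 1→2→3→4→7→5 bottleneck 9, total now 51

Maximum flow value: 51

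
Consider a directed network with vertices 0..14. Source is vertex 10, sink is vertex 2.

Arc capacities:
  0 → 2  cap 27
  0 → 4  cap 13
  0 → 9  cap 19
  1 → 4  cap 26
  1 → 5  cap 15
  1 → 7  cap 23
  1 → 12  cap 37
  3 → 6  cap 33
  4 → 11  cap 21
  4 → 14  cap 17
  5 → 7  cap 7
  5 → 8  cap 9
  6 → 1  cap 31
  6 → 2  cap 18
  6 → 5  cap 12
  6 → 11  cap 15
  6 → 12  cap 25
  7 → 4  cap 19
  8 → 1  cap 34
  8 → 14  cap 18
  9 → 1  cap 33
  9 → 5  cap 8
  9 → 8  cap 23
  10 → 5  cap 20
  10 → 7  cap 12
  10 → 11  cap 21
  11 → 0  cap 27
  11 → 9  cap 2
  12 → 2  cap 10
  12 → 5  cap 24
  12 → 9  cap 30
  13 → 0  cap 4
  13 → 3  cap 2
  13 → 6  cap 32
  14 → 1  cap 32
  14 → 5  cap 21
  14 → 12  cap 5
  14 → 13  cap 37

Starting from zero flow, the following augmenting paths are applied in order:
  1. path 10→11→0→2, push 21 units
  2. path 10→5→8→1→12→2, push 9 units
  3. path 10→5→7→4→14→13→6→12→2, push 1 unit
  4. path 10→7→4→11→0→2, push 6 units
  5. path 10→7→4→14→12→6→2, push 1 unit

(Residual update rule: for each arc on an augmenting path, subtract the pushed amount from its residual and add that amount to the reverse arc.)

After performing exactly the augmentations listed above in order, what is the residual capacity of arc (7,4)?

after path 1 (10→11→0→2, push 21): res(7,4)=19
after path 2 (10→5→8→1→12→2, push 9): res(7,4)=19
after path 3 (10→5→7→4→14→13→6→12→2, push 1): res(7,4)=18
after path 4 (10→7→4→11→0→2, push 6): res(7,4)=12
after path 5 (10→7→4→14→12→6→2, push 1): res(7,4)=11

Residual capacity of (7,4): 11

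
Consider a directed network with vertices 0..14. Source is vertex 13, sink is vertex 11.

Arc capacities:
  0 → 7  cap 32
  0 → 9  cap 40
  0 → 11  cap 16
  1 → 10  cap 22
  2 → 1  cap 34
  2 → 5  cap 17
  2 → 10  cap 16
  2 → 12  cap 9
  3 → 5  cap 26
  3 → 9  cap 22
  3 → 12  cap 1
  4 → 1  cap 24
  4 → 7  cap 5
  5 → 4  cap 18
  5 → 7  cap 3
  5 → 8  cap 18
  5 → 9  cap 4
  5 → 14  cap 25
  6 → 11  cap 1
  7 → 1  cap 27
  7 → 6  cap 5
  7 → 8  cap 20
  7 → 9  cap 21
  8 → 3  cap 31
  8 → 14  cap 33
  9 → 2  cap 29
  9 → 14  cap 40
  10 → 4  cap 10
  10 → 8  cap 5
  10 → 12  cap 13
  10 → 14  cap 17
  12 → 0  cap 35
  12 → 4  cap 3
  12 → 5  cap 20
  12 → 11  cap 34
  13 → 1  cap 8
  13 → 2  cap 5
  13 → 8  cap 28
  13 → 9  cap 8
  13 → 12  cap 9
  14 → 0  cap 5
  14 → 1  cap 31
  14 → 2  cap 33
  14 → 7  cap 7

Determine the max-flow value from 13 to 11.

Maximum flow value: 38

augment #1: 13→12→11 bottleneck 9, total now 9
augment #2: 13→2→12→11 bottleneck 5, total now 14
augment #3: 13→1→10→12→11 bottleneck 8, total now 22
augment #4: 13→8→3→12→11 bottleneck 1, total now 23
augment #5: 13→8→14→0→11 bottleneck 5, total now 28
augment #6: 13→9→2→12→11 bottleneck 4, total now 32
augment #7: 13→8→14→7→6→11 bottleneck 1, total now 33
augment #8: 13→9→2→10→12→11 bottleneck 4, total now 37
augment #9: 13→8→14→1→10→12→11 bottleneck 1, total now 38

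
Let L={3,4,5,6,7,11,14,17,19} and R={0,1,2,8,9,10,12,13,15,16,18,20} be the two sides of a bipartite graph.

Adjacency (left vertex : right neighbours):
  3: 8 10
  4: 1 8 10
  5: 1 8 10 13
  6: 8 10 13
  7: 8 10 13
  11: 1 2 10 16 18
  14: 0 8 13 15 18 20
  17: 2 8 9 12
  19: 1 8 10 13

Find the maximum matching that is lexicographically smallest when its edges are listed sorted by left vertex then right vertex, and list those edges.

Lex-smallest maximum matching: {(3,8), (4,1), (5,10), (6,13), (11,2), (14,0), (17,9)}

|M| = 7 (so the lex-smallest maximum matching has 7 edges)
process left vertices in ascending order; for each, take the smallest-labelled available neighbour that still permits 7 edges overall, or leave it unmatched if none does
lex-smallest matching: {3-8, 4-1, 5-10, 6-13, 11-2, 14-0, 17-9}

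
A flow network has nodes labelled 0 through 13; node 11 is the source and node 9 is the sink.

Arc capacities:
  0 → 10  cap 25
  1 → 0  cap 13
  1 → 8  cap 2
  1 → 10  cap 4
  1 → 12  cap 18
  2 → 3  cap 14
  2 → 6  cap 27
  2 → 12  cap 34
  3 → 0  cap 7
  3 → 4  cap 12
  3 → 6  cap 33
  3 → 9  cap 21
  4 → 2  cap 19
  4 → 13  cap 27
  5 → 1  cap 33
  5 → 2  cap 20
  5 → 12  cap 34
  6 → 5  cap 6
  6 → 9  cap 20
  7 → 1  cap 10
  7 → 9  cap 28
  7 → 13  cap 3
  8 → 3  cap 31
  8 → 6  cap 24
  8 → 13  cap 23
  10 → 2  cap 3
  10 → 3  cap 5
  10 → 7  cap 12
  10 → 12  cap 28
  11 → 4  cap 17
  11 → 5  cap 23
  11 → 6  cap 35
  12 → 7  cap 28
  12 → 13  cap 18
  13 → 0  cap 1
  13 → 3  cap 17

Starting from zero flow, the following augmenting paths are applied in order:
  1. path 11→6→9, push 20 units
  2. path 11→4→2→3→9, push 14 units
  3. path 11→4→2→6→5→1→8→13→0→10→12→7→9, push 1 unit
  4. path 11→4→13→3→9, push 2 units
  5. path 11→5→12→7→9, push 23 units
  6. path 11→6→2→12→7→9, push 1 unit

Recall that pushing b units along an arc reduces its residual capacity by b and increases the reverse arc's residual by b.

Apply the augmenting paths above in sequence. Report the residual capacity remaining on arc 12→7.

Residual capacity of (12,7): 3

after path 1 (11→6→9, push 20): res(12,7)=28
after path 2 (11→4→2→3→9, push 14): res(12,7)=28
after path 3 (11→4→2→6→5→1→8→13→0→10→12→7→9, push 1): res(12,7)=27
after path 4 (11→4→13→3→9, push 2): res(12,7)=27
after path 5 (11→5→12→7→9, push 23): res(12,7)=4
after path 6 (11→6→2→12→7→9, push 1): res(12,7)=3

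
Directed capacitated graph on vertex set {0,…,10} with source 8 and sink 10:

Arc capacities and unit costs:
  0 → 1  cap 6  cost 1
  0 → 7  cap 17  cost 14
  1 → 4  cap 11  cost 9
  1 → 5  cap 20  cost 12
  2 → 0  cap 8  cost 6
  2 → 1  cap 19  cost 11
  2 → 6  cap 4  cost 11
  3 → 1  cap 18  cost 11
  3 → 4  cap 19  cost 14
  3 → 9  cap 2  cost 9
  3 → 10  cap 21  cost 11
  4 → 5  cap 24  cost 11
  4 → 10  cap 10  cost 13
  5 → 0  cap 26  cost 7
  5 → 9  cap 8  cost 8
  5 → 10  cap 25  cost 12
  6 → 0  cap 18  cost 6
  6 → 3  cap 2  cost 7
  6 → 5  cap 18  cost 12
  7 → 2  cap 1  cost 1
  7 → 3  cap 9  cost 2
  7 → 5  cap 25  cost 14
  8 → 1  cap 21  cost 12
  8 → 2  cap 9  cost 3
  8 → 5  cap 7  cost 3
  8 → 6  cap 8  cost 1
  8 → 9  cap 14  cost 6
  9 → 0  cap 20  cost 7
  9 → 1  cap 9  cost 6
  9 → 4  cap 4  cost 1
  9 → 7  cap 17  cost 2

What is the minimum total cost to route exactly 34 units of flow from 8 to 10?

shortest-cost path #1: 8→5→10 push 7 @ unit cost 15 (adds 105)
shortest-cost path #2: 8→6→3→10 push 2 @ unit cost 19 (adds 38)
shortest-cost path #3: 8→9→4→10 push 4 @ unit cost 20 (adds 80)
shortest-cost path #4: 8→9→7→3→10 push 9 @ unit cost 21 (adds 189)
shortest-cost path #5: 8→6→5→10 push 6 @ unit cost 25 (adds 150)
shortest-cost path #6: 8→2→0→1→4→10 push 6 @ unit cost 32 (adds 192)
total cost = 754

Minimum cost for 34 units: 754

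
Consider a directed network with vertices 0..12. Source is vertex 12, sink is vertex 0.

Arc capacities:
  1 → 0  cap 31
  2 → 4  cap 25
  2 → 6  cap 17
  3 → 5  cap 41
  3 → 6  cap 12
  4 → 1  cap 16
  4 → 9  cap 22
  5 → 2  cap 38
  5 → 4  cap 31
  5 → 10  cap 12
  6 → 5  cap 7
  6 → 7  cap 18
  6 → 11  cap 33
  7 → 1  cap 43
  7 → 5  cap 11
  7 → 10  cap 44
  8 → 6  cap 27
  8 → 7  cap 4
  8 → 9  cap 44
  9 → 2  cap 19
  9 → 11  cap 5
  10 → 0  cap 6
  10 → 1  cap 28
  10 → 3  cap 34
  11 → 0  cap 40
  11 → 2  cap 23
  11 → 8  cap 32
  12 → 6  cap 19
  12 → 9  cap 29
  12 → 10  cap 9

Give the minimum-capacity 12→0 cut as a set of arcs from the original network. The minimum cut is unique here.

augment #1: 12→10→0 push 6
augment #2: 12→6→11→0 push 19
augment #3: 12→9→11→0 push 5
augment #4: 12→10→1→0 push 3
augment #5: 12→9→2→4→1→0 push 16
augment #6: 12→9→2→6→11→0 push 3
max flow = 52; residual-reachable set from 12 gives S-side
cut edges (S→T): {(9,2), (9,11), (12,6), (12,10)} total cap 52

Min-cut arcs: {(9,2), (9,11), (12,6), (12,10)} (total capacity 52)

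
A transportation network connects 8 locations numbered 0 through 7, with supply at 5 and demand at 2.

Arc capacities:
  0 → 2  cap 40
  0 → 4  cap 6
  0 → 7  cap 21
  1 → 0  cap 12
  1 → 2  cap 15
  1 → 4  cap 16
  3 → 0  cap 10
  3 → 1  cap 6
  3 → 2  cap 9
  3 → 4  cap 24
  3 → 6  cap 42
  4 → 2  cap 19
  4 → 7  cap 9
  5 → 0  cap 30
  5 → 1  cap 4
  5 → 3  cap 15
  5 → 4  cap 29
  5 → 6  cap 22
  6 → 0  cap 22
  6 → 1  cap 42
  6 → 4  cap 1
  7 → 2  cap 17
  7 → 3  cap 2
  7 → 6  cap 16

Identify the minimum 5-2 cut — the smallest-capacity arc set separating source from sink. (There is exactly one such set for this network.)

Min-cut arcs: {(4,2), (4,7), (5,0), (5,1), (5,3), (5,6)} (total capacity 99)

augment #1: 5→0→2 push 30
augment #2: 5→1→2 push 4
augment #3: 5→3→2 push 9
augment #4: 5→4→2 push 19
augment #5: 5→3→0→2 push 6
augment #6: 5→4→7→2 push 9
augment #7: 5→6→0→2 push 4
augment #8: 5→6→1→2 push 11
augment #9: 5→6→0→7→2 push 7
max flow = 99; residual-reachable set from 5 gives S-side
cut edges (S→T): {(4,2), (4,7), (5,0), (5,1), (5,3), (5,6)} total cap 99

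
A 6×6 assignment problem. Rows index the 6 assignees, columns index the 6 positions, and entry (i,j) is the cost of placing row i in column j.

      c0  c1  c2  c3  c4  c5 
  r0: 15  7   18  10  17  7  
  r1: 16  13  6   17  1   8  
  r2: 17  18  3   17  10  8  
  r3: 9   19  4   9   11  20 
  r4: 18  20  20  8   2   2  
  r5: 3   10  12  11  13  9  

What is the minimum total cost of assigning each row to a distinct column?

optimal assignment: row0→col1 (cost 7), row1→col4 (cost 1), row2→col2 (cost 3), row3→col3 (cost 9), row4→col5 (cost 2), row5→col0 (cost 3)
total = 7 + 1 + 3 + 9 + 2 + 3 = 25

Minimum assignment cost: 25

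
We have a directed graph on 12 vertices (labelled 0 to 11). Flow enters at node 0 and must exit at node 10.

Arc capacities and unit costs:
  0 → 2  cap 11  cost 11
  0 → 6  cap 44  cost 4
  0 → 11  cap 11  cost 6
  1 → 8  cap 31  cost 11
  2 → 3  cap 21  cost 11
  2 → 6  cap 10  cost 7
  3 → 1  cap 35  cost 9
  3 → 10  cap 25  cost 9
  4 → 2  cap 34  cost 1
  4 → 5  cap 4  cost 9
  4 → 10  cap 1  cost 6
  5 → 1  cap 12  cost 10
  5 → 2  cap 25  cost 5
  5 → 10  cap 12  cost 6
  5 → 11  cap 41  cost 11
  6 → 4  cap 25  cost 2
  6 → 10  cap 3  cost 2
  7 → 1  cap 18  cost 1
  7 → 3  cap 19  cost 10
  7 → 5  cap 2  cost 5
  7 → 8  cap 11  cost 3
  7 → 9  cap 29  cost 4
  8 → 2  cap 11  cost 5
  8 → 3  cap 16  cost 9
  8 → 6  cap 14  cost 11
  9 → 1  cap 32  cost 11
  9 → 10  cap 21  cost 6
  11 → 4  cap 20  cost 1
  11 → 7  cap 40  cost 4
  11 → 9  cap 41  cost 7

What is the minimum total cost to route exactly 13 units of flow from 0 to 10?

Minimum cost for 13 units: 201

shortest-cost path #1: 0→6→10 push 3 @ unit cost 6 (adds 18)
shortest-cost path #2: 0→6→4→10 push 1 @ unit cost 12 (adds 12)
shortest-cost path #3: 0→11→9→10 push 9 @ unit cost 19 (adds 171)
total cost = 201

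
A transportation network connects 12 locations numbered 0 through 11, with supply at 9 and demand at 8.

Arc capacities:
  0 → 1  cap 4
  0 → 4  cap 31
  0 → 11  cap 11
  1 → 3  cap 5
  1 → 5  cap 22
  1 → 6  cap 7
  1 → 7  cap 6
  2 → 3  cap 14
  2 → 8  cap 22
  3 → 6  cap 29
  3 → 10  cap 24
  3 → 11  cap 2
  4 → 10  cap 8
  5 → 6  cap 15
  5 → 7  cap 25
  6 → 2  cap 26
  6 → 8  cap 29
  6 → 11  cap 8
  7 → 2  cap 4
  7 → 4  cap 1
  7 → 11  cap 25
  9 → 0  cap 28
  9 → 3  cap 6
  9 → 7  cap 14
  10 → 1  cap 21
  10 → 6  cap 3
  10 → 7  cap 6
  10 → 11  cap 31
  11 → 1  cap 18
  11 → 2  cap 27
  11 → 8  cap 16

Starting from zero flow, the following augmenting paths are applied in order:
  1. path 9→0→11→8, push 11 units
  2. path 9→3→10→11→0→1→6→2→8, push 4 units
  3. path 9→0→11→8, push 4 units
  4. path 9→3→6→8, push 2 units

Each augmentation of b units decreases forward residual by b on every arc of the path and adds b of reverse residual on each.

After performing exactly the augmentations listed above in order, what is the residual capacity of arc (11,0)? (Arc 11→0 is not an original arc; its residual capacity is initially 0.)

Residual capacity of (11,0): 11

after path 1 (9→0→11→8, push 11): res(11,0)=11
after path 2 (9→3→10→11→0→1→6→2→8, push 4): res(11,0)=7
after path 3 (9→0→11→8, push 4): res(11,0)=11
after path 4 (9→3→6→8, push 2): res(11,0)=11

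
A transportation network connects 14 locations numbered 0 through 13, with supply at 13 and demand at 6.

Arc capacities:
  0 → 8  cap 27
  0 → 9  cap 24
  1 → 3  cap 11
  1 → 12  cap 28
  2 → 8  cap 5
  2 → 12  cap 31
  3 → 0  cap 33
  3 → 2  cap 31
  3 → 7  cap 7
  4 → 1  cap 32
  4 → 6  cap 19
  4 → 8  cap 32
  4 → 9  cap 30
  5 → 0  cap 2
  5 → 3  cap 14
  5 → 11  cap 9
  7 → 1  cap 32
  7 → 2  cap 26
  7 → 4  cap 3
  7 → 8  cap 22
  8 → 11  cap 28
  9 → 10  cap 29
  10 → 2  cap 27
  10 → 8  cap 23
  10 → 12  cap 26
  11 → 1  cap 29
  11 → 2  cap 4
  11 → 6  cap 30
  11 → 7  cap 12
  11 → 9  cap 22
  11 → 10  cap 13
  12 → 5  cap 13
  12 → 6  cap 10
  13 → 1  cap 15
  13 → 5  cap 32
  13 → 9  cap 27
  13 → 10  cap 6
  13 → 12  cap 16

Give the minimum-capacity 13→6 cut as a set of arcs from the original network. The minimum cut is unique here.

augment #1: 13→12→6 push 10
augment #2: 13→5→11→6 push 9
augment #3: 13→10→8→11→6 push 6
augment #4: 13→1→3→7→4→6 push 3
augment #5: 13→5→0→8→11→6 push 2
augment #6: 13→9→10→8→11→6 push 13
max flow = 43; residual-reachable set from 13 gives S-side
cut edges (S→T): {(7,4), (11,6), (12,6)} total cap 43

Min-cut arcs: {(7,4), (11,6), (12,6)} (total capacity 43)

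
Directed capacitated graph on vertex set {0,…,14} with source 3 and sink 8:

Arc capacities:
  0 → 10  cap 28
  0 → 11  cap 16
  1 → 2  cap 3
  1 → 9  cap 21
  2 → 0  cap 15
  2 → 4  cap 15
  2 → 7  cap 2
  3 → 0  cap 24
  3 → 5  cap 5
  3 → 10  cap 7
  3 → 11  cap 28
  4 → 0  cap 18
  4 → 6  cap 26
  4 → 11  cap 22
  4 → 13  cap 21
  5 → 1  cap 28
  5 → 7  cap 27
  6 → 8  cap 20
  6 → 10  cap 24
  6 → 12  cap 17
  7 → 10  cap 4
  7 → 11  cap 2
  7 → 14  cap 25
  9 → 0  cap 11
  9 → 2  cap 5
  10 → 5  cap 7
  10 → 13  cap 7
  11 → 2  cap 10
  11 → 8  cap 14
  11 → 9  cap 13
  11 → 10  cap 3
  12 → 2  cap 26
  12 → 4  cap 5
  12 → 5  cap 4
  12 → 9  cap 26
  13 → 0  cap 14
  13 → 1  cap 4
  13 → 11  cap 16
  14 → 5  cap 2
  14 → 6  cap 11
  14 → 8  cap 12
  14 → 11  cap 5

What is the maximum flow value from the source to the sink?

Maximum flow value: 43

augment #1: 3→11→8 bottleneck 14, total now 14
augment #2: 3→5→7→14→8 bottleneck 5, total now 19
augment #3: 3→10→5→7→14→8 bottleneck 7, total now 26
augment #4: 3→11→2→4→6→8 bottleneck 10, total now 36
augment #5: 3→11→9→2→4→6→8 bottleneck 4, total now 40
augment #6: 3→0→11→9→2→4→6→8 bottleneck 1, total now 41
augment #7: 3→0→10→13→1→2→7→14→6→8 bottleneck 2, total now 43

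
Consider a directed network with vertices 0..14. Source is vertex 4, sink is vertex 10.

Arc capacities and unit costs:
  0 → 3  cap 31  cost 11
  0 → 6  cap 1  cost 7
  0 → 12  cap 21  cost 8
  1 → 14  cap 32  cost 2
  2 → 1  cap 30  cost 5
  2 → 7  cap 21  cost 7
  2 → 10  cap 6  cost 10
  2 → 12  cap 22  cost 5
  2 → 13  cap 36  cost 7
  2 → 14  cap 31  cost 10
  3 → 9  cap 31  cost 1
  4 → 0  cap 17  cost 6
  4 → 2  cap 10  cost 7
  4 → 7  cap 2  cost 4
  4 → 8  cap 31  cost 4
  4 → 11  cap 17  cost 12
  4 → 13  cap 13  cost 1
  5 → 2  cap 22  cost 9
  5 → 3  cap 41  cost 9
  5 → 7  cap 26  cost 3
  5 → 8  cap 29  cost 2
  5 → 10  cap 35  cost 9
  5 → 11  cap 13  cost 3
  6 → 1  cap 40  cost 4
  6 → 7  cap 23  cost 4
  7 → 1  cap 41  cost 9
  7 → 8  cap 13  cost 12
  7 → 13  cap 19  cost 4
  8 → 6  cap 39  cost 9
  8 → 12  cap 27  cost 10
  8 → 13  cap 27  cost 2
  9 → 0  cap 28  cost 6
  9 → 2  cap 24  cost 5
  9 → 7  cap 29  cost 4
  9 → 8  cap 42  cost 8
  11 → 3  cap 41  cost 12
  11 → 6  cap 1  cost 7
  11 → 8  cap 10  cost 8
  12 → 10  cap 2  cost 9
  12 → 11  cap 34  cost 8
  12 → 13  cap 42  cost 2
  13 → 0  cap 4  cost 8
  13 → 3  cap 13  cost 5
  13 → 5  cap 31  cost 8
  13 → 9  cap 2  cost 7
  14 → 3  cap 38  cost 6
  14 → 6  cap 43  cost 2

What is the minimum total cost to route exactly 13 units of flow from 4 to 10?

Minimum cost for 13 units: 228

shortest-cost path #1: 4→2→10 push 6 @ unit cost 17 (adds 102)
shortest-cost path #2: 4→13→5→10 push 7 @ unit cost 18 (adds 126)
total cost = 228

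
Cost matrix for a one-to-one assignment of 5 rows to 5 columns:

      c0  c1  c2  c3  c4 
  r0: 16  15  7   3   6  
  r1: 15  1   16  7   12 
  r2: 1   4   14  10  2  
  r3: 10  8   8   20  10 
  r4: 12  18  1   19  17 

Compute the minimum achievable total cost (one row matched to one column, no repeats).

optimal assignment: row0→col3 (cost 3), row1→col1 (cost 1), row2→col0 (cost 1), row3→col4 (cost 10), row4→col2 (cost 1)
total = 3 + 1 + 1 + 10 + 1 = 16

Minimum assignment cost: 16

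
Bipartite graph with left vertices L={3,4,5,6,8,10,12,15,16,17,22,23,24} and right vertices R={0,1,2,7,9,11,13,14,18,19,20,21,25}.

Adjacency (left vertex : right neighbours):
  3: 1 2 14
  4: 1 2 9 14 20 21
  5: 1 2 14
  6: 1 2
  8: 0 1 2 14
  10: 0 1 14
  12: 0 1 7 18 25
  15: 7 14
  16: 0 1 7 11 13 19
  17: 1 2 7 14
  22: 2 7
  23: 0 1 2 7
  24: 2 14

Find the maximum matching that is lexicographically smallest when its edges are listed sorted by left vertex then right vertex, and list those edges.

Lex-smallest maximum matching: {(3,1), (4,9), (5,2), (8,0), (10,14), (12,18), (15,7), (16,11)}

|M| = 8 (so the lex-smallest maximum matching has 8 edges)
process left vertices in ascending order; for each, take the smallest-labelled available neighbour that still permits 8 edges overall, or leave it unmatched if none does
lex-smallest matching: {3-1, 4-9, 5-2, 8-0, 10-14, 12-18, 15-7, 16-11}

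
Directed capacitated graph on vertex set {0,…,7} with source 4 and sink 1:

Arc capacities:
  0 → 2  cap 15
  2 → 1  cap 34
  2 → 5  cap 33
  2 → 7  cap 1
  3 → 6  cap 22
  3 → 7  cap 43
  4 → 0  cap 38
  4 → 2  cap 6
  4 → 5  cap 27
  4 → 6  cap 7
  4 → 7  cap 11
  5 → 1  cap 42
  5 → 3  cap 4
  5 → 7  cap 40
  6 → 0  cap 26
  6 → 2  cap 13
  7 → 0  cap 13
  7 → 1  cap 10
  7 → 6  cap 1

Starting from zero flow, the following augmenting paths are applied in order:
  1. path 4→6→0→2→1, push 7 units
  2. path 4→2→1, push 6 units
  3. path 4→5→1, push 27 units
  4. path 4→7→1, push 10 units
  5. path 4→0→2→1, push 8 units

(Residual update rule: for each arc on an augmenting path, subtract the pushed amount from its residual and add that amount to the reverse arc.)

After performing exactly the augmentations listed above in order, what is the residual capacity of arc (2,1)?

after path 1 (4→6→0→2→1, push 7): res(2,1)=27
after path 2 (4→2→1, push 6): res(2,1)=21
after path 3 (4→5→1, push 27): res(2,1)=21
after path 4 (4→7→1, push 10): res(2,1)=21
after path 5 (4→0→2→1, push 8): res(2,1)=13

Residual capacity of (2,1): 13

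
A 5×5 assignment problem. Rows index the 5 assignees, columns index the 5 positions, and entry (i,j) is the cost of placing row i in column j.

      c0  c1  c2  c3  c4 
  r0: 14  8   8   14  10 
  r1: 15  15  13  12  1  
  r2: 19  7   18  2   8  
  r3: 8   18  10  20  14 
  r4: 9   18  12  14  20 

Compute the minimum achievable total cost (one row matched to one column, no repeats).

Minimum assignment cost: 30

optimal assignment: row0→col1 (cost 8), row1→col4 (cost 1), row2→col3 (cost 2), row3→col2 (cost 10), row4→col0 (cost 9)
total = 8 + 1 + 2 + 10 + 9 = 30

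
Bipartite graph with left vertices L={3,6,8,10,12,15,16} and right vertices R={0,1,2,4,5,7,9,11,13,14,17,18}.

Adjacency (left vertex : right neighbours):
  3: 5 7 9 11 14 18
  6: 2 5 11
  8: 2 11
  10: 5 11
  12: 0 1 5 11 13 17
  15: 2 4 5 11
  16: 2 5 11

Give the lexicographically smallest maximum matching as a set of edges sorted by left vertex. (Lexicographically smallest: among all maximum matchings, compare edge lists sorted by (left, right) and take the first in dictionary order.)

|M| = 6 (so the lex-smallest maximum matching has 6 edges)
process left vertices in ascending order; for each, take the smallest-labelled available neighbour that still permits 6 edges overall, or leave it unmatched if none does
lex-smallest matching: {3-7, 6-2, 8-11, 10-5, 12-0, 15-4}

Lex-smallest maximum matching: {(3,7), (6,2), (8,11), (10,5), (12,0), (15,4)}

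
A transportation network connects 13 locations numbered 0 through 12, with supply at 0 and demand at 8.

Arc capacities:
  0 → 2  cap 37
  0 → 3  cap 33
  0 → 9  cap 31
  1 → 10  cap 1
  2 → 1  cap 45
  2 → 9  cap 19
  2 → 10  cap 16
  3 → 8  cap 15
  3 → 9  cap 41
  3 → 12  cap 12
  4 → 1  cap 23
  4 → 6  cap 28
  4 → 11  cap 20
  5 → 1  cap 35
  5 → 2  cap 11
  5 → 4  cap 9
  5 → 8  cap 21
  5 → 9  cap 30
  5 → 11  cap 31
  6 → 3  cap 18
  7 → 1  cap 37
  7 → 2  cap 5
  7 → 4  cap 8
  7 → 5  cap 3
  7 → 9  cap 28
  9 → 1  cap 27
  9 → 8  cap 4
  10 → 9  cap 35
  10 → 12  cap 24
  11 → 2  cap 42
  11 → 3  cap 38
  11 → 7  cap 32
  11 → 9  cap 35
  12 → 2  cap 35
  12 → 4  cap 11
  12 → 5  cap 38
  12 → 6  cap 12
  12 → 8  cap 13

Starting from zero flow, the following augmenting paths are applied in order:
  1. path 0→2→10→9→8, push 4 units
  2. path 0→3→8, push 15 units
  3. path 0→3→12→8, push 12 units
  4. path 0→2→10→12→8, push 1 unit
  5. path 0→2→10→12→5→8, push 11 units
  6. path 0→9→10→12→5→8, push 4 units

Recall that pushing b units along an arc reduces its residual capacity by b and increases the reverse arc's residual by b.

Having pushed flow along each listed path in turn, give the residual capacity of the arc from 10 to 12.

Residual capacity of (10,12): 8

after path 1 (0→2→10→9→8, push 4): res(10,12)=24
after path 2 (0→3→8, push 15): res(10,12)=24
after path 3 (0→3→12→8, push 12): res(10,12)=24
after path 4 (0→2→10→12→8, push 1): res(10,12)=23
after path 5 (0→2→10→12→5→8, push 11): res(10,12)=12
after path 6 (0→9→10→12→5→8, push 4): res(10,12)=8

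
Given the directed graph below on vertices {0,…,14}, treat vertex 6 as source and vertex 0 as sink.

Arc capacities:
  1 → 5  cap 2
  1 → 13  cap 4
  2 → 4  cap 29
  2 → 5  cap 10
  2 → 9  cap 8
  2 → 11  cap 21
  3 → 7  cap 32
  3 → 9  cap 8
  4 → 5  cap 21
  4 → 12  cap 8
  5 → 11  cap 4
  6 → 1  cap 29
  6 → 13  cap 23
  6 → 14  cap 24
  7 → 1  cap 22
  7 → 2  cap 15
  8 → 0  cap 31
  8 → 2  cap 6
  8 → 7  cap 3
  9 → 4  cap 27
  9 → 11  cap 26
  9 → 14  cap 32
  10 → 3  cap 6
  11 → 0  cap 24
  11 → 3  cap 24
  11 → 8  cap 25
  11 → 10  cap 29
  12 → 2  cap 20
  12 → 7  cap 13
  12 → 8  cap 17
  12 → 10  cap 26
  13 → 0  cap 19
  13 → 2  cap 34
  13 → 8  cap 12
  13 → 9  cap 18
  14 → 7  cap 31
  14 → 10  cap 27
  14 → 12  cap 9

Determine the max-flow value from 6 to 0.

Maximum flow value: 53

augment #1: 6→13→0 bottleneck 19, total now 19
augment #2: 6→13→8→0 bottleneck 4, total now 23
augment #3: 6→1→5→11→0 bottleneck 2, total now 25
augment #4: 6→1→13→8→0 bottleneck 4, total now 29
augment #5: 6→14→12→8→0 bottleneck 9, total now 38
augment #6: 6→14→7→2→11→0 bottleneck 15, total now 53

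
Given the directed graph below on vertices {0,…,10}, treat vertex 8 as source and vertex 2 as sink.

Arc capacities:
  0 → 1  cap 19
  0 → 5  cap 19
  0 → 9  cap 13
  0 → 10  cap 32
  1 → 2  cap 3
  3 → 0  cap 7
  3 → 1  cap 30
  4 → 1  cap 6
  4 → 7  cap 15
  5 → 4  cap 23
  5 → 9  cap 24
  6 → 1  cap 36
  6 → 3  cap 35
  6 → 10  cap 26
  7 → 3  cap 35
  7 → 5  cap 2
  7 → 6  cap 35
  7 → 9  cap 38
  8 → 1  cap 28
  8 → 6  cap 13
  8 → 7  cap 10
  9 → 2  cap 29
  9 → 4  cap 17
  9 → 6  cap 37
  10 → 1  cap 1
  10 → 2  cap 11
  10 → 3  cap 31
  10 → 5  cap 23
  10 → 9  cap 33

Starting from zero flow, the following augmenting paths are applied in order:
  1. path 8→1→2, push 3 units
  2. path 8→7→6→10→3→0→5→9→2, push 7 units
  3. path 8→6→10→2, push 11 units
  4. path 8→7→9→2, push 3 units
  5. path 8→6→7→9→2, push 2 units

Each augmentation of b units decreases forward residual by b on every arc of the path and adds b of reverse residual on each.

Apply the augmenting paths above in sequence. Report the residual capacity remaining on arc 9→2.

after path 1 (8→1→2, push 3): res(9,2)=29
after path 2 (8→7→6→10→3→0→5→9→2, push 7): res(9,2)=22
after path 3 (8→6→10→2, push 11): res(9,2)=22
after path 4 (8→7→9→2, push 3): res(9,2)=19
after path 5 (8→6→7→9→2, push 2): res(9,2)=17

Residual capacity of (9,2): 17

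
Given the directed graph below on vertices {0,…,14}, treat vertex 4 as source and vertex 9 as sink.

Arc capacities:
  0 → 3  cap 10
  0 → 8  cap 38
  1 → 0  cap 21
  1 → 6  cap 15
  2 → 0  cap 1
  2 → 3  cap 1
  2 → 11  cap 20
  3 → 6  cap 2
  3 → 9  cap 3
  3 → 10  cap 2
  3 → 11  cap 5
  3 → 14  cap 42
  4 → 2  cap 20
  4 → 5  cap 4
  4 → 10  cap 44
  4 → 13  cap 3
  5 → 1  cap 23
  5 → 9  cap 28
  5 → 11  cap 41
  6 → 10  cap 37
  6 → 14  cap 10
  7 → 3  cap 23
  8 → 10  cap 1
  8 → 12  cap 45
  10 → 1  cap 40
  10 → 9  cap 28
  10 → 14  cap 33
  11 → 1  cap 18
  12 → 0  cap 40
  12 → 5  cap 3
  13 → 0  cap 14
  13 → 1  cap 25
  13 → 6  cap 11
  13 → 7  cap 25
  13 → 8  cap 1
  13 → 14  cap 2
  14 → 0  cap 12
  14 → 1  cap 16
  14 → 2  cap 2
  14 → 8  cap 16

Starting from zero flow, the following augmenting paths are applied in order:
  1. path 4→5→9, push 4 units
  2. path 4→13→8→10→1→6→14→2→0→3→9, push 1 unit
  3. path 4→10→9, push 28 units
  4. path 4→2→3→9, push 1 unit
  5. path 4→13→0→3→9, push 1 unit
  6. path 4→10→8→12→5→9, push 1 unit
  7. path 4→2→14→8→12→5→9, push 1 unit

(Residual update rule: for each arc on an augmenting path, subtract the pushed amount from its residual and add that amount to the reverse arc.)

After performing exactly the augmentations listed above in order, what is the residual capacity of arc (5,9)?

Residual capacity of (5,9): 22

after path 1 (4→5→9, push 4): res(5,9)=24
after path 2 (4→13→8→10→1→6→14→2→0→3→9, push 1): res(5,9)=24
after path 3 (4→10→9, push 28): res(5,9)=24
after path 4 (4→2→3→9, push 1): res(5,9)=24
after path 5 (4→13→0→3→9, push 1): res(5,9)=24
after path 6 (4→10→8→12→5→9, push 1): res(5,9)=23
after path 7 (4→2→14→8→12→5→9, push 1): res(5,9)=22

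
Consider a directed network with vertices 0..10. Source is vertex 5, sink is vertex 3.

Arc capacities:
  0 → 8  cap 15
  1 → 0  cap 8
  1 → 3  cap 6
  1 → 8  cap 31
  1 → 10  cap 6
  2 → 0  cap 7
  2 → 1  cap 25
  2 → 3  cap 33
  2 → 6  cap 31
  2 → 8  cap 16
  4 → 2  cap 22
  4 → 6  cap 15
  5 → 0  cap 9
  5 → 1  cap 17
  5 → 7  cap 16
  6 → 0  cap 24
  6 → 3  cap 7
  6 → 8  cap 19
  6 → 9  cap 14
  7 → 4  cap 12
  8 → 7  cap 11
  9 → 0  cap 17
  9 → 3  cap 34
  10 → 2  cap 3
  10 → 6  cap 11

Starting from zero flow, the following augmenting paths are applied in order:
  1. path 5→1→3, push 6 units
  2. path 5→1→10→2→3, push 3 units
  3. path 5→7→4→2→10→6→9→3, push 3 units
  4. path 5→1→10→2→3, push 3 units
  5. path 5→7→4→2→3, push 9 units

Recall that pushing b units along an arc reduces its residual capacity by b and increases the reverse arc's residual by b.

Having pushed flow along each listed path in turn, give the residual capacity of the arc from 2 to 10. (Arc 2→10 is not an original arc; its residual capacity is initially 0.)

after path 1 (5→1→3, push 6): res(2,10)=0
after path 2 (5→1→10→2→3, push 3): res(2,10)=3
after path 3 (5→7→4→2→10→6→9→3, push 3): res(2,10)=0
after path 4 (5→1→10→2→3, push 3): res(2,10)=3
after path 5 (5→7→4→2→3, push 9): res(2,10)=3

Residual capacity of (2,10): 3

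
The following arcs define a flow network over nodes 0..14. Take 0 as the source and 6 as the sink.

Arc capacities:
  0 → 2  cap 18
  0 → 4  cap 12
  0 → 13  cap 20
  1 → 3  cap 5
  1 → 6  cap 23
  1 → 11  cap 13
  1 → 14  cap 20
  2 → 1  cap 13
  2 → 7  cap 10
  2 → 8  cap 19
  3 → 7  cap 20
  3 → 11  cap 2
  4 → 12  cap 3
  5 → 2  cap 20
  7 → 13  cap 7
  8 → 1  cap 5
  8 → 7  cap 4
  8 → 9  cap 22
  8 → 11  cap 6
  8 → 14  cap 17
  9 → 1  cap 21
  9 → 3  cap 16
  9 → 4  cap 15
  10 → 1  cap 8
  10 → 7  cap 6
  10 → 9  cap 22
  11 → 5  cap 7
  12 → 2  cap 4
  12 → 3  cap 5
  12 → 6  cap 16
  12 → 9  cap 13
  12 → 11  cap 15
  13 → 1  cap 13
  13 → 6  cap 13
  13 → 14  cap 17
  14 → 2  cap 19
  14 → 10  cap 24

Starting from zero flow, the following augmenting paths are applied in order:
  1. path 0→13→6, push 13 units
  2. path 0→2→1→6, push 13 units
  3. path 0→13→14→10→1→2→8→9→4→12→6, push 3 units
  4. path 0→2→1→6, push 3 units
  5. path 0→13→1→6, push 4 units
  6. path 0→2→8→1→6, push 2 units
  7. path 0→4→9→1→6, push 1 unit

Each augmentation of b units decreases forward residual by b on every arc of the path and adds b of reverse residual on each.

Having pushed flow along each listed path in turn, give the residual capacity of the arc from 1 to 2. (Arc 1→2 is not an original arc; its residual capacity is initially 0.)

after path 1 (0→13→6, push 13): res(1,2)=0
after path 2 (0→2→1→6, push 13): res(1,2)=13
after path 3 (0→13→14→10→1→2→8→9→4→12→6, push 3): res(1,2)=10
after path 4 (0→2→1→6, push 3): res(1,2)=13
after path 5 (0→13→1→6, push 4): res(1,2)=13
after path 6 (0→2→8→1→6, push 2): res(1,2)=13
after path 7 (0→4→9→1→6, push 1): res(1,2)=13

Residual capacity of (1,2): 13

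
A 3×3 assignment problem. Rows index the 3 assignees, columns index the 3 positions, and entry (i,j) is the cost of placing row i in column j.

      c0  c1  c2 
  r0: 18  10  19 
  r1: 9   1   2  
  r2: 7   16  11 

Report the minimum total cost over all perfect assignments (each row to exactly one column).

optimal assignment: row0→col1 (cost 10), row1→col2 (cost 2), row2→col0 (cost 7)
total = 10 + 2 + 7 = 19

Minimum assignment cost: 19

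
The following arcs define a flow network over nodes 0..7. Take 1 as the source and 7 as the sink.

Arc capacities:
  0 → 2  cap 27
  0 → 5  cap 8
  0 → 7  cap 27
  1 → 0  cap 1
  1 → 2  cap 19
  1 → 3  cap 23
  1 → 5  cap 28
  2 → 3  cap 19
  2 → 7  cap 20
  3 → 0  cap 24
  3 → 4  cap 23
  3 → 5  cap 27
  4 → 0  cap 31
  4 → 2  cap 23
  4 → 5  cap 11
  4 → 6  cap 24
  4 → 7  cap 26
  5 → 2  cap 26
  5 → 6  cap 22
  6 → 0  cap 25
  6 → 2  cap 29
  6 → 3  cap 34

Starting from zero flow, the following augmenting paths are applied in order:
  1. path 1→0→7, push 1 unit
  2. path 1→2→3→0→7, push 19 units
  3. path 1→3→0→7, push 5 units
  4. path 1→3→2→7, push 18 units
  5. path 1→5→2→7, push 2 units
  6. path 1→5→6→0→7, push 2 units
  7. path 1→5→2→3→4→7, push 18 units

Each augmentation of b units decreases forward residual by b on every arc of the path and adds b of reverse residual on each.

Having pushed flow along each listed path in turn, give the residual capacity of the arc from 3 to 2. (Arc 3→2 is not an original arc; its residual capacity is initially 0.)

Residual capacity of (3,2): 19

after path 1 (1→0→7, push 1): res(3,2)=0
after path 2 (1→2→3→0→7, push 19): res(3,2)=19
after path 3 (1→3→0→7, push 5): res(3,2)=19
after path 4 (1→3→2→7, push 18): res(3,2)=1
after path 5 (1→5→2→7, push 2): res(3,2)=1
after path 6 (1→5→6→0→7, push 2): res(3,2)=1
after path 7 (1→5→2→3→4→7, push 18): res(3,2)=19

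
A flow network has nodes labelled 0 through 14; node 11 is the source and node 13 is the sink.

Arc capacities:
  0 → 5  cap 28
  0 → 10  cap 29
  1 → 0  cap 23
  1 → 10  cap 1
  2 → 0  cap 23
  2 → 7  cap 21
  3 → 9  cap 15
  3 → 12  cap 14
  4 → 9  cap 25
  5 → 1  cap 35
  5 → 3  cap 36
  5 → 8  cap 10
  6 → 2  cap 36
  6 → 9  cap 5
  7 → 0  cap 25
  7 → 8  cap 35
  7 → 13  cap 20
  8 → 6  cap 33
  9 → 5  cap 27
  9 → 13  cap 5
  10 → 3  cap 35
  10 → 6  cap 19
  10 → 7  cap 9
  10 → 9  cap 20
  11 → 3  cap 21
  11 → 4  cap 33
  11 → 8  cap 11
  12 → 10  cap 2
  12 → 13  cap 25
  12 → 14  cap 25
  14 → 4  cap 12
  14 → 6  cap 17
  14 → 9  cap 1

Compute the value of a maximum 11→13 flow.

Maximum flow value: 39

augment #1: 11→3→9→13 bottleneck 5, total now 5
augment #2: 11→3→12→13 bottleneck 14, total now 19
augment #3: 11→8→6→2→7→13 bottleneck 11, total now 30
augment #4: 11→3→9→5→1→10→7→13 bottleneck 1, total now 31
augment #5: 11→3→9→5→1→0→10→7→13 bottleneck 1, total now 32
augment #6: 11→4→9→5→1→0→10→7→13 bottleneck 7, total now 39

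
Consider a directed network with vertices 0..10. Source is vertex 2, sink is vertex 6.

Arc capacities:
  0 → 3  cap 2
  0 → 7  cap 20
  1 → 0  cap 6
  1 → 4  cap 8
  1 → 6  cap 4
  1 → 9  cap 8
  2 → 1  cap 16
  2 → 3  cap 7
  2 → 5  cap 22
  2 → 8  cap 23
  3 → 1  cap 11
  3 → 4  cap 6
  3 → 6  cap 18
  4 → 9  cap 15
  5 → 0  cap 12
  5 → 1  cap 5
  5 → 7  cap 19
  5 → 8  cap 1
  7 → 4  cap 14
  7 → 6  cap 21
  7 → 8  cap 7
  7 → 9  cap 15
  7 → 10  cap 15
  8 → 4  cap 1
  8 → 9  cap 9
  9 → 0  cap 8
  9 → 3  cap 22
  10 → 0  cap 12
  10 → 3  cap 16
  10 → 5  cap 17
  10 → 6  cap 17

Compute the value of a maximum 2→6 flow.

augment #1: 2→1→6 bottleneck 4, total now 4
augment #2: 2→3→6 bottleneck 7, total now 11
augment #3: 2→5→7→6 bottleneck 19, total now 30
augment #4: 2→1→0→3→6 bottleneck 2, total now 32
augment #5: 2→1→0→7→6 bottleneck 2, total now 34
augment #6: 2→1→9→3→6 bottleneck 8, total now 42
augment #7: 2→8→9→3→6 bottleneck 1, total now 43
augment #8: 2→5→0→7→10→6 bottleneck 3, total now 46
augment #9: 2→8→9→0→7→10→6 bottleneck 8, total now 54
augment #10: 2→8→4→9→1→0→7→10→6 bottleneck 1, total now 55

Maximum flow value: 55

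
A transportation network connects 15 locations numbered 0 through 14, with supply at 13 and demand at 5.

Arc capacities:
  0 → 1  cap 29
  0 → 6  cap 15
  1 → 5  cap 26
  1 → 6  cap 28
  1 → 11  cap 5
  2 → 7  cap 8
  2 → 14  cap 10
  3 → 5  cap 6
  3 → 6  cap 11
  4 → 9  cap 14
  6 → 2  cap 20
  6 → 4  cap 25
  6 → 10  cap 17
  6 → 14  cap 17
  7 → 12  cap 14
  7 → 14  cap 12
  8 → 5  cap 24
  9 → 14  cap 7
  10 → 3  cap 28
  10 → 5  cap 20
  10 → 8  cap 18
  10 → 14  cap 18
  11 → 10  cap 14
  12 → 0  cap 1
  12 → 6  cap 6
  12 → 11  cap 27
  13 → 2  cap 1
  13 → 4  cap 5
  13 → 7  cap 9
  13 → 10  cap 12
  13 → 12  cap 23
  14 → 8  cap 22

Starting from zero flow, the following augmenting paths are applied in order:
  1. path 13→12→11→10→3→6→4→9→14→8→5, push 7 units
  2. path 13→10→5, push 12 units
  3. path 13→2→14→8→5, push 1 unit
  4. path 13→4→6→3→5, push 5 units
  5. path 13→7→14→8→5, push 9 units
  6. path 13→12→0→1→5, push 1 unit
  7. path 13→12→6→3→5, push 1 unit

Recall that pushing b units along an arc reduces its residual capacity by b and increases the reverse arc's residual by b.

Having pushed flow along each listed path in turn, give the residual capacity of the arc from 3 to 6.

Residual capacity of (3,6): 10

after path 1 (13→12→11→10→3→6→4→9→14→8→5, push 7): res(3,6)=4
after path 2 (13→10→5, push 12): res(3,6)=4
after path 3 (13→2→14→8→5, push 1): res(3,6)=4
after path 4 (13→4→6→3→5, push 5): res(3,6)=9
after path 5 (13→7→14→8→5, push 9): res(3,6)=9
after path 6 (13→12→0→1→5, push 1): res(3,6)=9
after path 7 (13→12→6→3→5, push 1): res(3,6)=10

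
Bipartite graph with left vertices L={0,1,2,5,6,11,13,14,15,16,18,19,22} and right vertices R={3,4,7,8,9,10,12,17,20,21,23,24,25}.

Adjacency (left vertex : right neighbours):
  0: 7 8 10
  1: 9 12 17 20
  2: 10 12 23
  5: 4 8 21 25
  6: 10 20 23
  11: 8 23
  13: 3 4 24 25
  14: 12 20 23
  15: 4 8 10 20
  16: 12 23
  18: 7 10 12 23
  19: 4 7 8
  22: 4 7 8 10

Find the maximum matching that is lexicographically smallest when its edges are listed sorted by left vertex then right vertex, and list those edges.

Lex-smallest maximum matching: {(0,7), (1,9), (2,10), (5,21), (6,20), (11,8), (13,3), (14,12), (15,4), (16,23)}

|M| = 10 (so the lex-smallest maximum matching has 10 edges)
process left vertices in ascending order; for each, take the smallest-labelled available neighbour that still permits 10 edges overall, or leave it unmatched if none does
lex-smallest matching: {0-7, 1-9, 2-10, 5-21, 6-20, 11-8, 13-3, 14-12, 15-4, 16-23}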